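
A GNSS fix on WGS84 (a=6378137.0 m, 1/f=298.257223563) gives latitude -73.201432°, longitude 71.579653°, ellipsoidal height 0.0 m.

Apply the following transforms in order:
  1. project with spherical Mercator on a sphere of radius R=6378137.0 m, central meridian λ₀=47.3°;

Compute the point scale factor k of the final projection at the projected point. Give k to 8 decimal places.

3.46011338

start: φ=-73.201432°, λ=71.579653°, h=0.000 m
→ into merc (λ₀=47.3°): φ=-73.20143200°, λ−λ₀=24.27965300°
scale k = 3.46011338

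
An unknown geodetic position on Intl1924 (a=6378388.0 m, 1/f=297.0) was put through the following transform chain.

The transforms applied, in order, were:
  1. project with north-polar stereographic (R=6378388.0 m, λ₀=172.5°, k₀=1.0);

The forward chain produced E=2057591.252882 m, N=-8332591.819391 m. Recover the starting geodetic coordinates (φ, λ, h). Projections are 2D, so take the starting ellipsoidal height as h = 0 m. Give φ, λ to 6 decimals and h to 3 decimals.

φ=22.133941°, λ=-173.629269°, h=0.000 m

start: E=2057591.2529, N=-8332591.8194 m
→ stereo⁻¹: φ=22.13394100°, λ=-173.62926900°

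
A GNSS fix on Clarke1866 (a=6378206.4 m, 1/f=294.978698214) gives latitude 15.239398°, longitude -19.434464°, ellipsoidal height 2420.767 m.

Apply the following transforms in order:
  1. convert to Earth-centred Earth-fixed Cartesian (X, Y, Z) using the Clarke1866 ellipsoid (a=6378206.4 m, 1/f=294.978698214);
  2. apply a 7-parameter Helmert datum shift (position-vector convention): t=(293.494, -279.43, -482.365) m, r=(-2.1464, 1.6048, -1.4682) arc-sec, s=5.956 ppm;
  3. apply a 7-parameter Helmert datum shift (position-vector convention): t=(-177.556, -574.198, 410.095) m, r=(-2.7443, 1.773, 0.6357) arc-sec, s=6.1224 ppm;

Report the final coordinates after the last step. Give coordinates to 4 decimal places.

X=5807054.1336 m, Y=-2049703.5404 m, Z=1666107.9822 m

start: φ=15.239398°, λ=-19.434464°, h=2420.767 m
→ ECEF (a=6378206.400, f=1/294.978698214): X=5806849.0428, Y=-2048841.2284, Z=1666206.6426
→ Helmert 7p (PV): X=5807175.5022, Y=-2049156.8562, Z=1665710.3427
→ Helmert 7p (PV): X=5807054.1336, Y=-2049703.5404, Z=1666107.9822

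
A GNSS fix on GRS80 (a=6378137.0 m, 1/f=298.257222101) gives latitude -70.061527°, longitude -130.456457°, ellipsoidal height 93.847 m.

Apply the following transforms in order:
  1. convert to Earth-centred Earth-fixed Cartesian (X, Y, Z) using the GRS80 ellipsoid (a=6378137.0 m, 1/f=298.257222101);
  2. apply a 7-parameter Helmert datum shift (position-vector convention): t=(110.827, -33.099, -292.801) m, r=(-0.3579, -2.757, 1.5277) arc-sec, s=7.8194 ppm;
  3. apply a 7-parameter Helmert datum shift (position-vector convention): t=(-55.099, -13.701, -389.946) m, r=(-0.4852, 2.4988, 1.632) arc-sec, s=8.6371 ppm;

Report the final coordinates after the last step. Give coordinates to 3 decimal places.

start: φ=-70.061527°, λ=-130.456457°, h=93.847 m
→ ECEF (a=6378137.000, f=1/298.257222101): X=-1415515.2048, Y=-1659908.1124, Z=-5973472.4257
→ Helmert 7p (PV): X=-1415323.3082, Y=-1659975.0399, Z=-5973827.9759
→ Helmert 7p (PV): X=-1415449.8681, Y=-1660028.3291, Z=-5974248.4675

X=-1415449.868 m, Y=-1660028.329 m, Z=-5974248.467 m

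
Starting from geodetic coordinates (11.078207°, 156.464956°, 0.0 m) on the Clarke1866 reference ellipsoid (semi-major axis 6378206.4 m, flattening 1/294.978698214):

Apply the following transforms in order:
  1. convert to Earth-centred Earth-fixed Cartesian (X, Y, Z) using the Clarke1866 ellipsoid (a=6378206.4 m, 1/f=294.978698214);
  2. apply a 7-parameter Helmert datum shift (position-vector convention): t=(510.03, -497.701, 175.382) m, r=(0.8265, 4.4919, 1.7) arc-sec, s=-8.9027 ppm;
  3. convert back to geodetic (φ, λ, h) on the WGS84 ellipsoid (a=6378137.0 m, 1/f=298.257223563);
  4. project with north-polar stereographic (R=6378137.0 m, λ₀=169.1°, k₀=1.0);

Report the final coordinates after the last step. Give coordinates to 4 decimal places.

E=-2296339.7448 m, N=-10246085.2375 m

start: φ=11.078207°, λ=156.464956°, h=0.000 m
→ ECEF (a=6378206.400, f=1/294.978698214): X=-5739392.9672, Y=2499734.2841, Z=1217420.8282
→ Helmert 7p (PV): X=-5738825.9314, Y=2499162.1479, Z=1217720.3758
→ geod (Bowring, a=6378137.000): φ=11.08135613°, λ=156.46768487°, h=-616.1641 m
→ stereo (R=6378137.0, λ₀=169.1°): E=-2296339.7448, N=-10246085.2375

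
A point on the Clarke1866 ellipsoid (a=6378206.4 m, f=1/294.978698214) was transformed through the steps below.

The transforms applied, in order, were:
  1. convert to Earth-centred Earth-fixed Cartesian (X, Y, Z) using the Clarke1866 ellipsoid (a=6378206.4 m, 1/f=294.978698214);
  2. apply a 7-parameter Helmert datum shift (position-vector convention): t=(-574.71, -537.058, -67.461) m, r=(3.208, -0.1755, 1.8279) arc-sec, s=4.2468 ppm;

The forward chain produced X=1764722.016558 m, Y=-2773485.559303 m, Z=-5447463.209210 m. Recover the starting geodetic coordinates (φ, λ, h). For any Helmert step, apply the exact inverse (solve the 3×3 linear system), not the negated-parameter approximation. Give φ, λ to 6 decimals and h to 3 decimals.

start: X=1764722.0166, Y=-2773485.5593, Z=-5447463.2092 m
→ Helmert⁻¹: X=1765260.0205, Y=-2773037.0901, Z=-5447330.9877
→ geod (Bowring, a=6378206.400): φ=-59.06269500°, λ=-57.51998400°, h=-0.5010 m

φ=-59.062695°, λ=-57.519984°, h=-0.501 m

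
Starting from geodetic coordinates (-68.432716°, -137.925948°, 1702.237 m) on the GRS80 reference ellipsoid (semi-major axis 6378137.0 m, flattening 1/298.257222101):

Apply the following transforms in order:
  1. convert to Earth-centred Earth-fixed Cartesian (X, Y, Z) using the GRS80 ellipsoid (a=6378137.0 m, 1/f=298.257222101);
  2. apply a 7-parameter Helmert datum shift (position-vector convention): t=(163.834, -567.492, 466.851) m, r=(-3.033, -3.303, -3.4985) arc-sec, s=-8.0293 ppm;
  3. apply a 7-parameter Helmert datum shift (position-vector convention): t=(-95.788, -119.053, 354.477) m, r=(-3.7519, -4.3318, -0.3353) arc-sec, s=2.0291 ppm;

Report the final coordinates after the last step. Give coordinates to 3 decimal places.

start: φ=-68.432716°, λ=-137.925948°, h=1702.237 m
→ ECEF (a=6378137.000, f=1/298.257222101): X=-1745844.7467, Y=-1576056.1933, Z=-5910587.1321
→ Helmert 7p (PV): X=-1745598.9786, Y=-1576668.3302, Z=-5910077.6052
→ Helmert 7p (PV): X=-1745576.7529, Y=-1576895.2477, Z=-5909743.1007

X=-1745576.753 m, Y=-1576895.248 m, Z=-5909743.101 m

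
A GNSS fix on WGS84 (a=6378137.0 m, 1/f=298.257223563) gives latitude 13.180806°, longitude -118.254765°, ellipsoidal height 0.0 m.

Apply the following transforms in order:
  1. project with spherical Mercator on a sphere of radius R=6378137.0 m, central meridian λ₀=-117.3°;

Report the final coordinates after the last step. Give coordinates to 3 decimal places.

start: φ=13.180806°, λ=-118.254765°, h=0.000 m
→ merc (R=6378137.0, λ₀=-117.3°): E=-106283.9536, N=1480396.4952

E=-106283.954 m, N=1480396.495 m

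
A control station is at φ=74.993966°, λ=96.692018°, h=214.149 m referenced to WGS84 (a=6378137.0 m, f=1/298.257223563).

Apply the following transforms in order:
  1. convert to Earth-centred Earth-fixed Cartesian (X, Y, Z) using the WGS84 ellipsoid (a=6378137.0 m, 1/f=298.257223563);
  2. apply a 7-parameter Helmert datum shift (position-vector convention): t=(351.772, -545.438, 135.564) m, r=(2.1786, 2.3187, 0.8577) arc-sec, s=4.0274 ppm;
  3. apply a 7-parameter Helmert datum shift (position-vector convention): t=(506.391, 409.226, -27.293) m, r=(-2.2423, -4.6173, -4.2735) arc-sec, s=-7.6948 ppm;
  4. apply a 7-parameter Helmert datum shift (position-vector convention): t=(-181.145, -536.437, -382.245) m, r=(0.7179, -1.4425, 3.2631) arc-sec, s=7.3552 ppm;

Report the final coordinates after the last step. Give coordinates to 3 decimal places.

start: φ=74.993966°, λ=96.692018°, h=214.149 m
→ ECEF (a=6378137.000, f=1/298.257223563): X=-193055.5673, Y=1645381.8849, Z=6138798.1784
→ Helmert 7p (PV): X=-192642.4059, Y=1644777.4316, Z=6138978.0148
→ Helmert 7p (PV): X=-192237.8773, Y=1645244.7288, Z=6138881.2911
→ Helmert 7p (PV): X=-192489.3964, Y=1644695.9853, Z=6138548.5806

X=-192489.396 m, Y=1644695.985 m, Z=6138548.581 m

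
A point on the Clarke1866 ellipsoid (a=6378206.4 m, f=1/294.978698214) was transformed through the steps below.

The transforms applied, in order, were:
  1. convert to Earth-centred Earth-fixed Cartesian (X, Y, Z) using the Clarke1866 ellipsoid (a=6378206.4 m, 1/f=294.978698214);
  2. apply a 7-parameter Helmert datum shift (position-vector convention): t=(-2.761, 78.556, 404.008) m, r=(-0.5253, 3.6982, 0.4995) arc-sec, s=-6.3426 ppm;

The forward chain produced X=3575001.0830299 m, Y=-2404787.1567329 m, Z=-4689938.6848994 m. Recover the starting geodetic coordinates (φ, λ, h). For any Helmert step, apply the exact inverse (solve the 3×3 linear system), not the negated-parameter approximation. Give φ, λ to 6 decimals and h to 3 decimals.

φ=-47.622044°, λ=-33.927670°, h=2523.954 m

start: X=3575001.0830, Y=-2404787.1567, Z=-4689938.6849 m
→ Helmert⁻¹: X=3575104.7897, Y=-2404877.6786, Z=-4690314.4672
→ geod (Bowring, a=6378206.400): φ=-47.62204400°, λ=-33.92767000°, h=2523.9540 m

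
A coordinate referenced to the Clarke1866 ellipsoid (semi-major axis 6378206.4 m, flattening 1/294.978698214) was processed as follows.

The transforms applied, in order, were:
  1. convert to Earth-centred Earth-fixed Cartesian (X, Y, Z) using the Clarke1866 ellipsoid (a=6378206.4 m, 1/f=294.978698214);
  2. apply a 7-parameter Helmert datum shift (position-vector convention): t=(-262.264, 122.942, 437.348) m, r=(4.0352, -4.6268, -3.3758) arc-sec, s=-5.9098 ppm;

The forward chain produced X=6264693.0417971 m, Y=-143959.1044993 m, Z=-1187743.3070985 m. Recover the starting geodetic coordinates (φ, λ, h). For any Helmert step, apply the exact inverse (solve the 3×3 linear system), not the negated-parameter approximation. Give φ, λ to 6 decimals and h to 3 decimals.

φ=-10.808824°, λ=-1.316742°, h=845.309 m

start: X=6264693.0418, Y=-143959.1045, Z=-1187743.3071 m
→ Helmert⁻¹: X=6264968.0317, Y=-144003.6109, Z=-1188325.3916
→ geod (Bowring, a=6378206.400): φ=-10.80882400°, λ=-1.31674200°, h=845.3090 m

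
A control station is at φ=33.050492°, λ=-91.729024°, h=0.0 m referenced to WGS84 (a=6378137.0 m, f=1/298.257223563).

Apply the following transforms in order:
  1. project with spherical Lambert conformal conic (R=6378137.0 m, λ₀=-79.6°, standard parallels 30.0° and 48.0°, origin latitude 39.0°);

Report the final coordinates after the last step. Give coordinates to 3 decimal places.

start: φ=33.050492°, λ=-91.729024°, h=0.000 m
→ lcc (R=6378137.0, λ₀=-79.6°): E=-1120691.2172, N=-580324.5274

E=-1120691.217 m, N=-580324.527 m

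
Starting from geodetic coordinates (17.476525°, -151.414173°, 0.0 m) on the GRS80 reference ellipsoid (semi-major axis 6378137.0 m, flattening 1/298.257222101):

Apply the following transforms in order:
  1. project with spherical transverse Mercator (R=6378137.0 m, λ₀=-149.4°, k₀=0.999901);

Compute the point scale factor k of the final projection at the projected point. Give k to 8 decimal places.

1.00046336

start: φ=17.476525°, λ=-151.414173°, h=0.000 m
→ into tm (λ₀=-149.4°): φ=17.47652500°, λ−λ₀=-2.01417300°
scale k = 1.00046336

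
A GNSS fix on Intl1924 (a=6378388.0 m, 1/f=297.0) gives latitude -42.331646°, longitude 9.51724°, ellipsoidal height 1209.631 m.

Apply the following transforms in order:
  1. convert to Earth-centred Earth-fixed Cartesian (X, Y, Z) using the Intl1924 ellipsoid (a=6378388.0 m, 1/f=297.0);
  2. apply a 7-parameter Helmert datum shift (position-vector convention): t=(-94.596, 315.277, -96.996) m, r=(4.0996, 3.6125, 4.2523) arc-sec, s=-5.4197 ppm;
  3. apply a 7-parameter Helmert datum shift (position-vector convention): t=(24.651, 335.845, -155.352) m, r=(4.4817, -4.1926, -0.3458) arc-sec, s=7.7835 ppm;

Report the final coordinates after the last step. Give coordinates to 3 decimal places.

start: φ=-42.331646°, λ=9.517240°, h=1209.631 m
→ ECEF (a=6378388.000, f=1/297.0): X=4658367.7318, Y=780984.4133, Z=-4273796.9074
→ Helmert 7p (PV): X=4658156.9380, Y=781476.4358, Z=-4273936.8041
→ Helmert 7p (PV): X=4658306.0299, Y=781903.4184, Z=-4274013.7585

X=4658306.030 m, Y=781903.418 m, Z=-4274013.758 m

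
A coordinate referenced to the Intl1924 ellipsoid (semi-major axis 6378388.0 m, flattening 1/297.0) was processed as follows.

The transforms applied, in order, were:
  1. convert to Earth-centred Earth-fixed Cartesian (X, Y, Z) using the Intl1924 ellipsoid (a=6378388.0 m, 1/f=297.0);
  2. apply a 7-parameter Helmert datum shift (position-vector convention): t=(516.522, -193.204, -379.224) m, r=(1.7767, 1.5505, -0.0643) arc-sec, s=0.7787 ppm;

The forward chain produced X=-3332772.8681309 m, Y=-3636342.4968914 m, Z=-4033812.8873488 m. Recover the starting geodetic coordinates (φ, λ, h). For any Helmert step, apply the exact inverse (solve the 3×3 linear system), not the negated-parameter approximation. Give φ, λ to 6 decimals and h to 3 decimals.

start: X=-3332772.8681, Y=-3636342.4969, Z=-4033812.8873 m
→ Helmert⁻¹: X=-3333255.3416, Y=-3636182.2432, Z=-4033424.2578
→ geod (Bowring, a=6378388.000): φ=-39.46150000°, λ=-132.51120300°, h=2128.8140 m

φ=-39.461500°, λ=-132.511203°, h=2128.814 m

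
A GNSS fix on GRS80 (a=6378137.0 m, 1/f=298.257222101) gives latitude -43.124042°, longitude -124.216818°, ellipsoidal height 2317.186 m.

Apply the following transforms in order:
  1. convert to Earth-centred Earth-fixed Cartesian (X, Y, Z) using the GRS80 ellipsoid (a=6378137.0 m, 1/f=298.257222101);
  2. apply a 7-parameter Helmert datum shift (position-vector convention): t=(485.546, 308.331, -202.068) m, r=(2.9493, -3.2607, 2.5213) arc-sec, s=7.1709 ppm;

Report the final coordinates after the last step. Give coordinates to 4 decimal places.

X=-2622239.0083 m, Y=-3856618.2201 m, Z=-4339483.6401 m

start: φ=-43.124042°, λ=-124.216818°, h=2317.186 m
→ ECEF (a=6378137.000, f=1/298.257222101): X=-2622821.4874, Y=-3856928.8772, Z=-4339153.8446
→ Helmert 7p (PV): X=-2622239.0083, Y=-3856618.2201, Z=-4339483.6401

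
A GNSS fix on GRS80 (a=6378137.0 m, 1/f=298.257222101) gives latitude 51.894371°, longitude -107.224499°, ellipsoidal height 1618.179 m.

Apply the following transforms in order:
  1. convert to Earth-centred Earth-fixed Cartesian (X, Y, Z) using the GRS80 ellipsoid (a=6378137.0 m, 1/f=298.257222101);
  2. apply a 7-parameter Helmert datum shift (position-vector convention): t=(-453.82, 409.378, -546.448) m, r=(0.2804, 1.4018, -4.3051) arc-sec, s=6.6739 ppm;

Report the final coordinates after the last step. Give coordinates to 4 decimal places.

start: φ=51.894371°, λ=-107.224499°, h=1618.179 m
→ ECEF (a=6378137.000, f=1/298.257222101): X=-1168242.8711, Y=-3768278.2374, Z=4996832.2755
→ Helmert 7p (PV): X=-1168749.1795, Y=-3767876.4180, Z=4996321.9927

X=-1168749.1795 m, Y=-3767876.4180 m, Z=4996321.9927 m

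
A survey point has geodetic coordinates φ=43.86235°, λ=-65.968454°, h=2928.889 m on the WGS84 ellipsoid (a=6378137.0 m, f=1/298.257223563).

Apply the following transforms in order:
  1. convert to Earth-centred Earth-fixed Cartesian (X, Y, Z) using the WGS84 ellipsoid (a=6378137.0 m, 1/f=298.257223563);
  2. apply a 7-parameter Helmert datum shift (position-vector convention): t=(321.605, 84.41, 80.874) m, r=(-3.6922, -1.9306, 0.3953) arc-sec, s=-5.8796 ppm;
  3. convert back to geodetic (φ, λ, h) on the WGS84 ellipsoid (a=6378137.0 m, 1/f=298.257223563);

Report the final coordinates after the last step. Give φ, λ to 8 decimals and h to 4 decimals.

start: φ=43.862350°, λ=-65.968454°, h=2928.889 m
→ ECEF (a=6378137.000, f=1/298.257223563): X=1876641.0561, Y=-4208766.9064, Z=4399106.4890
→ Helmert 7p (PV): X=1876918.5186, Y=-4208575.4093, Z=4399254.4007
→ geod (Bowring, a=6378137.000): φ=43.86369518°, λ=-65.96433353°, h=2986.7577 m

φ=43.86369518°, λ=-65.96433353°, h=2986.7577 m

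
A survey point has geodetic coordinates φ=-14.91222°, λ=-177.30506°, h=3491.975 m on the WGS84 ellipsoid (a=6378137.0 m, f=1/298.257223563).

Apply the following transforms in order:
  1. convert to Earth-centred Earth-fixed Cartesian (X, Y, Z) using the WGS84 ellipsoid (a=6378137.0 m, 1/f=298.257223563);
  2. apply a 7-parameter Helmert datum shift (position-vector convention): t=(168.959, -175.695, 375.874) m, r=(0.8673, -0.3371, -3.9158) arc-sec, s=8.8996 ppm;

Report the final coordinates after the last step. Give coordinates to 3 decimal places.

start: φ=-14.912220°, λ=-177.305060°, h=3491.975 m
→ ECEF (a=6378137.000, f=1/298.257223563): X=-6161248.4100, Y=-290011.7690, Z=-1631615.0864
→ Helmert 7p (PV): X=-6161137.1228, Y=-290066.2161, Z=-1631265.0220

X=-6161137.123 m, Y=-290066.216 m, Z=-1631265.022 m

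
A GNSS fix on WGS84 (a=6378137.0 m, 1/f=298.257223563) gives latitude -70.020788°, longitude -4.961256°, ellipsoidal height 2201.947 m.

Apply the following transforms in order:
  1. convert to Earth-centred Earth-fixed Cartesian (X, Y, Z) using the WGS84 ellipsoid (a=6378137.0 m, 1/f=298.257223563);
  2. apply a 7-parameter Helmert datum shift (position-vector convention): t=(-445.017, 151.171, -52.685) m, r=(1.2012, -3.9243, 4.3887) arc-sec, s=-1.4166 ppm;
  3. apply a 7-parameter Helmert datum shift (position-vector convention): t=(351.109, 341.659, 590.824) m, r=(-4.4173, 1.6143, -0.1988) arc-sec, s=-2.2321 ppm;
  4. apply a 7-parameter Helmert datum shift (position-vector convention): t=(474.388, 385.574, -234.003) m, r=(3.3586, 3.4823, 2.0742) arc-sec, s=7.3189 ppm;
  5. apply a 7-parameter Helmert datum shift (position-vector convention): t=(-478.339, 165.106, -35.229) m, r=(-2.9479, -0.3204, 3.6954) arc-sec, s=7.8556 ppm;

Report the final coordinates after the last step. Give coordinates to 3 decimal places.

X=2178220.339 m, Y=-188027.859 m, Z=-5973708.609 m

start: φ=-70.020788°, λ=-4.961256°, h=2201.947 m
→ ECEF (a=6378137.000, f=1/298.257223563): X=2178308.6428, Y=-189093.1299, Z=-5973902.2356
→ Helmert 7p (PV): X=2177978.2199, Y=-188860.5537, Z=-5973906.1158
→ Helmert 7p (PV): X=2178277.5317, Y=-188648.5073, Z=-5973314.9584
→ Helmert 7p (PV): X=2178668.9131, Y=-188145.1451, Z=-5973632.5267
→ Helmert 7p (PV): X=2178220.3389, Y=-188027.8590, Z=-5973708.6089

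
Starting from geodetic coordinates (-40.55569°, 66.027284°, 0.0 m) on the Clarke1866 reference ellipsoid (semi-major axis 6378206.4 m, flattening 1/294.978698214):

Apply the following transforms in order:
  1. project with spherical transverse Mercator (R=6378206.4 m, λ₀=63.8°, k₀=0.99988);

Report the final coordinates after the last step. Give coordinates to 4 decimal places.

E=188365.3115 m, N=-4516527.2330 m

start: φ=-40.555690°, λ=66.027284°, h=0.000 m
→ tm (R=6378206.4, λ₀=63.8°): E=188365.3115, N=-4516527.2330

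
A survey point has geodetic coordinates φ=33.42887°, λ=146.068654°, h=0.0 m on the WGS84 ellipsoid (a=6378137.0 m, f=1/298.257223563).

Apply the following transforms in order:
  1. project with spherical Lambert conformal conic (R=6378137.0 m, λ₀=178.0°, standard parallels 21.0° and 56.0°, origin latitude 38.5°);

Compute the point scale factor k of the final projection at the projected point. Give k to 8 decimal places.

start: φ=33.428870°, λ=146.068654°, h=0.000 m
→ into lcc (λ₀=178.0°): φ=33.42887000°, λ−λ₀=-31.93134600°
scale k = 0.95820432

0.95820432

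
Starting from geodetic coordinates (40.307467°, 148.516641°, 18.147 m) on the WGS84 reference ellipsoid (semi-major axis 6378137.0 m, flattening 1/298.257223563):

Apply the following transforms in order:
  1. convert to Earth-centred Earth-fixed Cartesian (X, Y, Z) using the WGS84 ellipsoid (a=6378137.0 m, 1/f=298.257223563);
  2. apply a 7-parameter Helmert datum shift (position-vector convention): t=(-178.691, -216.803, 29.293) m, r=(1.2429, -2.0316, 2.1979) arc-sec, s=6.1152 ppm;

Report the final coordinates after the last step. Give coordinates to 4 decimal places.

start: φ=40.307467°, λ=148.516641°, h=18.147 m
→ ECEF (a=6378137.000, f=1/298.257223563): X=-4153698.8384, Y=2543730.7822, Z=4104091.3628
→ Helmert 7p (PV): X=-4153970.4589, Y=2543460.5433, Z=4104120.1692

X=-4153970.4589 m, Y=2543460.5433 m, Z=4104120.1692 m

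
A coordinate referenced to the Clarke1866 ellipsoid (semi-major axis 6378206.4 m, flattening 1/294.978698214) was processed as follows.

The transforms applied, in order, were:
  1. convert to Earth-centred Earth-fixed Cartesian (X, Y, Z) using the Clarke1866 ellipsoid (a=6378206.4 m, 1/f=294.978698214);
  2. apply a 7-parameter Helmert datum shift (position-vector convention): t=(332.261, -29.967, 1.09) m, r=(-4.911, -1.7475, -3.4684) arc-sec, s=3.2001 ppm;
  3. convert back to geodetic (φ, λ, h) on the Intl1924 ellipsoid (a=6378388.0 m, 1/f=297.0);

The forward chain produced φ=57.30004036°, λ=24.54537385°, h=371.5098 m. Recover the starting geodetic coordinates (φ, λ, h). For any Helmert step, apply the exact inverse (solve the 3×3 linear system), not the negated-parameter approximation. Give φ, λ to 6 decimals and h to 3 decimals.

start: φ=57.300040°, λ=24.545374°, h=371.510 m
→ ECEF (a=6378388.000, f=1/297.0): X=3142135.5246, Y=1434959.8642, Z=5344449.3221
→ Helmert⁻¹: X=3141814.3598, Y=1434910.8228, Z=5344438.6756
→ geod (Bowring, a=6378206.400): φ=57.30354800°, λ=24.54684700°, h=479.0030 m

φ=57.303548°, λ=24.546847°, h=479.003 m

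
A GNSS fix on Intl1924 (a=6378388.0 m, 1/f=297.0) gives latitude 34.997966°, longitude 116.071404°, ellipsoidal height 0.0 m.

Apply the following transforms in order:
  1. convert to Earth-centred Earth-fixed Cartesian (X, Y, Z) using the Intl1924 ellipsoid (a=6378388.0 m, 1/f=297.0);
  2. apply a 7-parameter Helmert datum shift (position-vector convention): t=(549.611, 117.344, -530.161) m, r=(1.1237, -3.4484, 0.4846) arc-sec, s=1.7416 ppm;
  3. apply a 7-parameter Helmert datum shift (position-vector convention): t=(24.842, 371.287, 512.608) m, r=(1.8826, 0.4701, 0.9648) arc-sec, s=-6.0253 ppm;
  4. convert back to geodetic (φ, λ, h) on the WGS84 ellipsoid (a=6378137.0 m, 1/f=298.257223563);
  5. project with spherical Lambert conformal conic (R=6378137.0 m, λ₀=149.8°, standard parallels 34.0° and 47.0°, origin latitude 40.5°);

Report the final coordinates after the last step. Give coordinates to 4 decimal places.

start: φ=34.997966°, λ=116.071404°, h=0.000 m
→ ECEF (a=6378388.000, f=1/297.0): X=-2298883.1422, Y=4698538.4632, Z=3637738.5736
→ Helmert 7p (PV): X=-2298409.3907, Y=4698638.7713, Z=3637201.9116
→ Helmert 7p (PV): X=-2298384.3882, Y=4698937.7999, Z=3637740.7273
→ geod (Bowring, a=6378137.000): φ=34.99648757°, λ=116.06457453°, h=336.5580 m
→ lcc (R=6378137.0, λ₀=149.8°): E=-2996292.0258, N=-28432.5989

E=-2996292.0258 m, N=-28432.5989 m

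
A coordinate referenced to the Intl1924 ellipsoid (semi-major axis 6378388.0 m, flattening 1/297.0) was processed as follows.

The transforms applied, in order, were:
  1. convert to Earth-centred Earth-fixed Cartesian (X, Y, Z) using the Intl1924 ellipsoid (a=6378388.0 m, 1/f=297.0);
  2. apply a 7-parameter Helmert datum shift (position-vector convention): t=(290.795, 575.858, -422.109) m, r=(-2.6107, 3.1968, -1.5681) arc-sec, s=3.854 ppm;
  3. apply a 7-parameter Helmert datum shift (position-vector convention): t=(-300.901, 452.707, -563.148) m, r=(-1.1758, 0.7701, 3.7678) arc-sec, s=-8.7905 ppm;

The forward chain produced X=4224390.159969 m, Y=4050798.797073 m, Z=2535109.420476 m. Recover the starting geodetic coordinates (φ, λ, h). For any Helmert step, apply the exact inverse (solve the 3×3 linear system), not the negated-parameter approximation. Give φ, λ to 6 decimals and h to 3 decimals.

start: X=4224390.1600, Y=4050798.7971, Z=2535109.4205 m
→ Helmert⁻¹: X=4224792.7170, Y=4050290.0667, Z=2535733.7204
→ Helmert⁻¹: X=4224415.5453, Y=4049698.6151, Z=2536262.7845
→ geod (Bowring, a=6378388.000): φ=23.57327900°, λ=43.79031700°, h=2982.6310 m

φ=23.573279°, λ=43.790317°, h=2982.631 m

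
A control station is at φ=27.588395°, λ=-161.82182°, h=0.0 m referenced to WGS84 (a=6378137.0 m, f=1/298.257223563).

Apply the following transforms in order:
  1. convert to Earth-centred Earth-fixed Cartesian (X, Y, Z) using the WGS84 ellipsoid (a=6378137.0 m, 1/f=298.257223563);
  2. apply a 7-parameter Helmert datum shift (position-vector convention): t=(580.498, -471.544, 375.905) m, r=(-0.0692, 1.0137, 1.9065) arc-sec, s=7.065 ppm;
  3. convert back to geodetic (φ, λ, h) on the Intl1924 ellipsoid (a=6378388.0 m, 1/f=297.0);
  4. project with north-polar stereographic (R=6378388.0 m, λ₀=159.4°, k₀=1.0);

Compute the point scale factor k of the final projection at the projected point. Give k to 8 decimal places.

start: φ=27.588395°, λ=-161.821820°, h=0.000 m
→ ECEF (a=6378137.000, f=1/298.257223563): X=-5374653.7655, Y=-1764828.4362, Z=2936155.2800
→ Helmert 7p (PV): X=-5374080.4971, Y=-1765361.1418, Z=2936578.9352
→ geod (Bowring, a=6378388.000): φ=27.59404079°, λ=-161.81488201°, h=-370.6205 m
→ into stereo (λ₀=159.4°): φ=27.59404079°, λ−λ₀=38.78511799°
scale k = 1.36686353

1.36686353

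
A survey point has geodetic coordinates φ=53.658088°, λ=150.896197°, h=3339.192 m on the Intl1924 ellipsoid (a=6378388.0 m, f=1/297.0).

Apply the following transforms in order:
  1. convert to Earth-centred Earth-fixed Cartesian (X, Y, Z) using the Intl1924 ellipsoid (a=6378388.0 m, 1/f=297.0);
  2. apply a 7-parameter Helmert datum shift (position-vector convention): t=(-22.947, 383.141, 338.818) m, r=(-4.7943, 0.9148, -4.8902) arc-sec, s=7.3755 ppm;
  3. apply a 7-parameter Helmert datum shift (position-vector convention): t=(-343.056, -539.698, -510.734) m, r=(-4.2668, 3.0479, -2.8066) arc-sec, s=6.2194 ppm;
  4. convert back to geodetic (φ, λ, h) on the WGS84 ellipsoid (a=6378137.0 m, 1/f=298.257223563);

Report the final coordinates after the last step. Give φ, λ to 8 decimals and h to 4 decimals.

φ=53.65436234°, λ=150.89512589°, h=3623.3636 m

start: φ=53.658088°, λ=150.896197°, h=3339.192 m
→ ECEF (a=6378388.000, f=1/297.0): X=-3311560.3823, Y=1843478.7730, Z=5117076.1299
→ Helmert 7p (PV): X=-3311541.3527, Y=1844072.9621, Z=5117424.5270
→ Helmert 7p (PV): X=-3311804.2937, Y=1843695.6526, Z=5116956.4072
→ geod (Bowring, a=6378137.000): φ=53.65436234°, λ=150.89512589°, h=3623.3636 m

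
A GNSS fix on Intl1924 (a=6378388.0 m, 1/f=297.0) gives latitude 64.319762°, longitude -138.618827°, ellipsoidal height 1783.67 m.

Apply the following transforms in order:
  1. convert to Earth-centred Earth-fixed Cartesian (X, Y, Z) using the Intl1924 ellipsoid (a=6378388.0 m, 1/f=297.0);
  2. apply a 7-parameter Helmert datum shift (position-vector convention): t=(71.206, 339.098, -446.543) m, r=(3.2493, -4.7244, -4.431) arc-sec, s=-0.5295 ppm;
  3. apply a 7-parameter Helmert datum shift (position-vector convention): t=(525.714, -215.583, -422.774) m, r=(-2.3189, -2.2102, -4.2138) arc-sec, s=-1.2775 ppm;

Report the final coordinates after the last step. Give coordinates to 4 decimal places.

start: φ=64.319762°, λ=-138.618827°, h=1783.670 m
→ ECEF (a=6378388.000, f=1/297.0): X=-2080220.4470, Y=-1832746.5408, Z=5726987.9387
→ Helmert 7p (PV): X=-2080318.6847, Y=-1832452.0023, Z=5726461.8455
→ Helmert 7p (PV): X=-2079889.1093, Y=-1832558.3667, Z=5726030.0656

X=-2079889.1093 m, Y=-1832558.3667 m, Z=5726030.0656 m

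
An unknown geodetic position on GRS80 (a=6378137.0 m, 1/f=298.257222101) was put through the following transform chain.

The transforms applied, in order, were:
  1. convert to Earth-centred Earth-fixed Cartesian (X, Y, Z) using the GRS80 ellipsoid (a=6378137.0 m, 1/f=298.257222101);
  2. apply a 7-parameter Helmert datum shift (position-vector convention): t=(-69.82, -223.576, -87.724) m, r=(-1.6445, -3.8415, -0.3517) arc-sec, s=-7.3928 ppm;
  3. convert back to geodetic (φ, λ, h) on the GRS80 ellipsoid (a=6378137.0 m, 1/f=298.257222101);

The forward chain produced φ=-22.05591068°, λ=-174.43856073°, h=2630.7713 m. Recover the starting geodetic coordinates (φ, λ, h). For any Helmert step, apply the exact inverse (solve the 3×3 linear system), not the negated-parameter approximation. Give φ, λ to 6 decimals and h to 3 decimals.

φ=-22.054462°, λ=-174.440777°, h=2560.230 m

start: φ=-22.055911°, λ=-174.438561°, h=2630.771 m
→ ECEF (a=6378137.000, f=1/298.257222101): X=-5888751.2520, Y=-573396.0717, Z=-2381139.8665
→ Helmert⁻¹: X=-5888768.3322, Y=-573167.7911, Z=-2380964.6419
→ geod (Bowring, a=6378137.000): φ=-22.05446200°, λ=-174.44077700°, h=2560.2300 m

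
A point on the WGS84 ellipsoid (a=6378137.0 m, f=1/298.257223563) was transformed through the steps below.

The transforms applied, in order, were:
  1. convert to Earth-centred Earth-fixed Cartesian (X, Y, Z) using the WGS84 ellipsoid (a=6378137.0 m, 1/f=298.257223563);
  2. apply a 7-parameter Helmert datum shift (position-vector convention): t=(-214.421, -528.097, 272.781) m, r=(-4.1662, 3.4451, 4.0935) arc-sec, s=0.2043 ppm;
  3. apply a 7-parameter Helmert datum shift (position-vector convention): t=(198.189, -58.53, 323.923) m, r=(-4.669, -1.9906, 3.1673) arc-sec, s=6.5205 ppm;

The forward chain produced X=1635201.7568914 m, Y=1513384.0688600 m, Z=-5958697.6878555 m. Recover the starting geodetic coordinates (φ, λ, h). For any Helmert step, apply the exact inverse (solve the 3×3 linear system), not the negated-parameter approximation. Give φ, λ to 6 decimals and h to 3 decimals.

start: X=1635201.7569, Y=1513384.0689, Z=-5958697.6879 m
→ Helmert⁻¹: X=1634958.6399, Y=1513542.5117, Z=-5958964.2733
→ Helmert⁻¹: X=1635302.3087, Y=1514158.2108, Z=-5959177.9401
→ geod (Bowring, a=6378137.000): φ=-69.62077500°, λ=42.79720200°, h=2921.8430 m

φ=-69.620775°, λ=42.797202°, h=2921.843 m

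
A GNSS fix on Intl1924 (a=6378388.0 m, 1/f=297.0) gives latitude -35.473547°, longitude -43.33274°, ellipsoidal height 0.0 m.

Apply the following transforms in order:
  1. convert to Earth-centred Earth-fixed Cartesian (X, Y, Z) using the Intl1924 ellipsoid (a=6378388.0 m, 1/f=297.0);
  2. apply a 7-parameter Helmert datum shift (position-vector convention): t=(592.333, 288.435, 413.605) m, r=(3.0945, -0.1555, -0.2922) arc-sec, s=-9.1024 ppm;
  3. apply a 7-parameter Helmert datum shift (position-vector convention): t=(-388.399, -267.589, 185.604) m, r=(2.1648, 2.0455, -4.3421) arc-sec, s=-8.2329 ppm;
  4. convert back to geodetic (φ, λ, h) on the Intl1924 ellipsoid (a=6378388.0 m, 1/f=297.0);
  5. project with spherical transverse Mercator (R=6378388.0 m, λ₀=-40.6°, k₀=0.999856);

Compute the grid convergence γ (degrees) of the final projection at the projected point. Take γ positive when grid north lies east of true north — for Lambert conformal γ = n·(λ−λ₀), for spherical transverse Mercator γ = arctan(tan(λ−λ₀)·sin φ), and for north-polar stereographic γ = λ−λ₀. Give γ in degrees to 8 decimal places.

start: φ=-35.473547°, λ=-43.332740°, h=0.000 m
→ ECEF (a=6378388.000, f=1/297.0): X=3782630.4410, Y=-3568653.7264, Z=-3680835.7882
→ Helmert 7p (PV): X=3783186.0625, Y=-3568282.9452, Z=-3680439.3656
→ Helmert 7p (PV): X=3782654.9031, Y=-3568562.1696, Z=-3680298.4276
→ geod (Bowring, a=6378388.000): φ=-35.46983815°, λ=-43.33182130°, h=-348.5077 m
→ into tm (λ₀=-40.6°): φ=-35.46983815°, λ−λ₀=-2.73182130°
convergence γ = 1.58600282°

1.58600282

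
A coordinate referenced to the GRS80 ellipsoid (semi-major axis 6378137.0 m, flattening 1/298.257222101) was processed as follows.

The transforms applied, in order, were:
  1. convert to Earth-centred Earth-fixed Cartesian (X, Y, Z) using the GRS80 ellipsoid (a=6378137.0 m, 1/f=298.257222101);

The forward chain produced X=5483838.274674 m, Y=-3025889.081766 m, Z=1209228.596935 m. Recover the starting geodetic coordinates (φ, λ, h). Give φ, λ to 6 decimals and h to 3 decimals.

start: X=5483838.2747, Y=-3025889.0818, Z=1209228.5969 m
→ geod (Bowring, a=6378137.000): φ=10.99930200°, λ=-28.88917000°, h=1563.0750 m

φ=10.999302°, λ=-28.889170°, h=1563.075 m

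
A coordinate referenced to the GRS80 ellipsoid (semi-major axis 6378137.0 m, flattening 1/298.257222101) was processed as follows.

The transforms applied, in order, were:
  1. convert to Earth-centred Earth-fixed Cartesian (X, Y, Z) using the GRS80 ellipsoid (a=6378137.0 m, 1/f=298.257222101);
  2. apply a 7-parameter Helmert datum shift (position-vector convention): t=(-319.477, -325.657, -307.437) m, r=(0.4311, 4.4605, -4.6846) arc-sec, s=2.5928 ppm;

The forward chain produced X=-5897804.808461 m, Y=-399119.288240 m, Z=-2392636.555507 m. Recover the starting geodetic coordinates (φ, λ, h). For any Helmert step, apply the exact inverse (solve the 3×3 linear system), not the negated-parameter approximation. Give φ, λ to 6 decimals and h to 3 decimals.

φ=-22.169924°, λ=-176.130110°, h=1593.656 m

start: X=-5897804.8085, Y=-399119.2882, Z=-2392636.5555 m
→ Helmert⁻¹: X=-5897409.2431, Y=-398931.5370, Z=-2392449.6141
→ geod (Bowring, a=6378137.000): φ=-22.16992400°, λ=-176.13011000°, h=1593.6560 m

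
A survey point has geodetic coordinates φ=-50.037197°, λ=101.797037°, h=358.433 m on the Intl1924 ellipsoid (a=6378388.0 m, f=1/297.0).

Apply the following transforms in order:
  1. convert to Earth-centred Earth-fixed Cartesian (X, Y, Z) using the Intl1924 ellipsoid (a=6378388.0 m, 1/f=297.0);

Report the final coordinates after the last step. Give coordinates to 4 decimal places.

X=-839272.9822 m, Y=4018411.2981 m, Z=-4865815.6888 m

start: φ=-50.037197°, λ=101.797037°, h=358.433 m
→ ECEF (a=6378388.000, f=1/297.0): X=-839272.9822, Y=4018411.2981, Z=-4865815.6888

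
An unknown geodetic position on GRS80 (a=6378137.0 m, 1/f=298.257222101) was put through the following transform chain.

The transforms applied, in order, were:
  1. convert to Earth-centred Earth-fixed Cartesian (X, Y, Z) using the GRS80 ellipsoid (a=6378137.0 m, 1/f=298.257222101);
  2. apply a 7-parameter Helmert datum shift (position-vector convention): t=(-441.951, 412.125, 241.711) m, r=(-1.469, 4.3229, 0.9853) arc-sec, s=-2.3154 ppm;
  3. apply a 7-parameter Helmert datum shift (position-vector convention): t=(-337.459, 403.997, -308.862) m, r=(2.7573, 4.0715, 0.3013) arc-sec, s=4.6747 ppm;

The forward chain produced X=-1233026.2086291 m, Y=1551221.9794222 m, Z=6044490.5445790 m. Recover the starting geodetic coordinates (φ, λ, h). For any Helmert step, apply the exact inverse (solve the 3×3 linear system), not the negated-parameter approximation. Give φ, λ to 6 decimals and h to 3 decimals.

φ=71.970827°, λ=128.481854°, h=1897.192 m

start: X=-1233026.2086, Y=1551221.9794, Z=6044490.5446 m
→ Helmert⁻¹: X=-1232800.0397, Y=1550893.3381, Z=6044726.0826
→ Helmert⁻¹: X=-1232480.2162, Y=1550447.6422, Z=6044483.5789
→ geod (Bowring, a=6378137.000): φ=71.97082700°, λ=128.48185400°, h=1897.1920 m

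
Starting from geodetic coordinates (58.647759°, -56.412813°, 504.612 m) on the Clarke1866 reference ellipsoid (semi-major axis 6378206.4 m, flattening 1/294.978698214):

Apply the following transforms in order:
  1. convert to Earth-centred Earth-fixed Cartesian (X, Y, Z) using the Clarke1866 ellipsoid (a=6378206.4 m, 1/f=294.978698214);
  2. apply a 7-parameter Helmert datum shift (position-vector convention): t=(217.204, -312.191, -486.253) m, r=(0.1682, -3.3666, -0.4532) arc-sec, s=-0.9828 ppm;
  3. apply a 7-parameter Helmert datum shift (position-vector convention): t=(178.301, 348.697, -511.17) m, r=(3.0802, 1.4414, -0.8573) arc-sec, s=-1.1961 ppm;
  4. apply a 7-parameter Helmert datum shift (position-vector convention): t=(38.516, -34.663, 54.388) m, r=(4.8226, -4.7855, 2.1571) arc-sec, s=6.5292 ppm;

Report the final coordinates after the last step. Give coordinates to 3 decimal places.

start: φ=58.647759°, λ=-56.412813°, h=504.612 m
→ ECEF (a=6378206.400, f=1/294.978698214): X=1840542.4795, Y=-2771583.6157, Z=5423856.4628
→ Helmert 7p (PV): X=1840663.2583, Y=-2771901.5497, Z=5423392.6600
→ Helmert 7p (PV): X=1840865.7360, Y=-2771638.1763, Z=5422820.7469
→ Helmert 7p (PV): X=1840819.4428, Y=-2771798.4739, Z=5422888.4483

X=1840819.443 m, Y=-2771798.474 m, Z=5422888.448 m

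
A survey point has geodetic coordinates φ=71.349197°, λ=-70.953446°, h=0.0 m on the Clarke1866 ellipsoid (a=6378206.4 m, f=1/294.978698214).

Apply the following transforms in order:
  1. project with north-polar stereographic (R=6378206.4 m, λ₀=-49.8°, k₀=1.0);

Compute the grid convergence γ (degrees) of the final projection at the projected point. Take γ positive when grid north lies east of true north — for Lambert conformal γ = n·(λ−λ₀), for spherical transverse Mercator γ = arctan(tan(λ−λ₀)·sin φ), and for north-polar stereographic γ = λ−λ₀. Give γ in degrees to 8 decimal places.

start: φ=71.349197°, λ=-70.953446°, h=0.000 m
→ into stereo (λ₀=-49.8°): φ=71.34919700°, λ−λ₀=-21.15344600°
convergence γ = -21.15344600°

-21.15344600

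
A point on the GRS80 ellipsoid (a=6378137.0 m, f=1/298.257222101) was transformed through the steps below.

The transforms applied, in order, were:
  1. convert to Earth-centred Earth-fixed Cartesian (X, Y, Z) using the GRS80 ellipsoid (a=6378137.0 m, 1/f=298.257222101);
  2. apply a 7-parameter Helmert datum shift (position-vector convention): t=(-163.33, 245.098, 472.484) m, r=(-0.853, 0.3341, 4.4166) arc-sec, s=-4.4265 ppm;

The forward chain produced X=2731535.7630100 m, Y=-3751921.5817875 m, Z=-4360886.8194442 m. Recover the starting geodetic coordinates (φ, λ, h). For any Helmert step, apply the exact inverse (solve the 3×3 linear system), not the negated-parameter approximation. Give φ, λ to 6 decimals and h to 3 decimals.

start: X=2731535.7630, Y=-3751921.5818, Z=-4360886.8194 m
→ Helmert⁻¹: X=2731637.9057, Y=-3752223.7431, Z=-4361389.7017
→ geod (Bowring, a=6378137.000): φ=-43.41163200°, λ=-53.94519200°, h=807.2150 m

φ=-43.411632°, λ=-53.945192°, h=807.215 m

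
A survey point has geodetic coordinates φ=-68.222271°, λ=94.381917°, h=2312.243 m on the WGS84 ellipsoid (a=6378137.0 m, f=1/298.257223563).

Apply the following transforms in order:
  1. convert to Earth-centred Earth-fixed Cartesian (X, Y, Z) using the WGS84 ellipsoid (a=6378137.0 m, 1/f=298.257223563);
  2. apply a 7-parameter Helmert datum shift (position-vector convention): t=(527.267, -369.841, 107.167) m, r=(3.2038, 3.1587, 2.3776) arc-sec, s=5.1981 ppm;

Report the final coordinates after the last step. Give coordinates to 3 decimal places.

X=-180979.149 m, Y=2366843.262 m, Z=-5902366.643 m

start: φ=-68.222271°, λ=94.381917°, h=2312.243 m
→ ECEF (a=6378137.000, f=1/298.257223563): X=-181387.7971, Y=2367111.2093, Z=-5902482.6735
→ Helmert 7p (PV): X=-180979.1486, Y=2366843.2625, Z=-5902366.6432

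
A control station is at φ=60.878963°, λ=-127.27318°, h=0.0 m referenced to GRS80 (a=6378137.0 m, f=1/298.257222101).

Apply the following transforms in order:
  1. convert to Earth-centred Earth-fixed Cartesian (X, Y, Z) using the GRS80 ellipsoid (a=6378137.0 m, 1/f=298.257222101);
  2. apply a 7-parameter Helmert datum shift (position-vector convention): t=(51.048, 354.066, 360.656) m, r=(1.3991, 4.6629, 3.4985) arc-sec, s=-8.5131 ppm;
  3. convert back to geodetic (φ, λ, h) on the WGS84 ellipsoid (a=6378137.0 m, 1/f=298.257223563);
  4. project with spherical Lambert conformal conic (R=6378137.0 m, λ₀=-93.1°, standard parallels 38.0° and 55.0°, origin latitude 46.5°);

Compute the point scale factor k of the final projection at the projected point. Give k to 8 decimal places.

1.02351252

start: φ=60.878963°, λ=-127.273180°, h=0.000 m
→ ECEF (a=6378137.000, f=1/298.257222101): X=-1884627.9524, Y=-2476331.6223, Z=5548791.5630
→ Helmert 7p (PV): X=-1884393.4222, Y=-2476026.0777, Z=5549130.7890
→ geod (Bowring, a=6378137.000): φ=60.88346427°, λ=-127.27315079°, h=108.9176 m
→ into lcc (λ₀=-93.1°): φ=60.88346427°, λ−λ₀=-34.17315079°
scale k = 1.02351252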